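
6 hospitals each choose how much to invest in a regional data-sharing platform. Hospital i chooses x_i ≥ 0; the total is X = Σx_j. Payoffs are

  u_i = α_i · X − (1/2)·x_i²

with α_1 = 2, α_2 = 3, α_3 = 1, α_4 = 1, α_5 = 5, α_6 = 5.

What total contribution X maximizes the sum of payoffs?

102

Planner FOC: ∂(Σu_j)/∂x_i = (Σα_j) − x_i = 0, so x_i^SO = Σα_j = 17 for every i; X^SO = 102.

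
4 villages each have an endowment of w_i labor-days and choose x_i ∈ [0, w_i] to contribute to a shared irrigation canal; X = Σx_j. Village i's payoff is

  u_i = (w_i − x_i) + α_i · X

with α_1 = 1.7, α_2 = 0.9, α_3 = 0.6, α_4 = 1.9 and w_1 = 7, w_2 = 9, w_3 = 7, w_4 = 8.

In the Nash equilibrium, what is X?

∂u_i/∂x_i = α_i − 1, so village i contributes w_i if α_i > 1, else 0.
α_i > 1 for i ∈ {1, 4}; NE contributions (7, 0, 0, 8), X = 15.

15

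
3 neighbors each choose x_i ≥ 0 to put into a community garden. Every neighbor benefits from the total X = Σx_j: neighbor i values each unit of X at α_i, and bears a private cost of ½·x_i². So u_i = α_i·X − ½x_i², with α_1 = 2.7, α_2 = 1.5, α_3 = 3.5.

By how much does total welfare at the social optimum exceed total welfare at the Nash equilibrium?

40.54

Neighbor i's FOC: ∂u_i/∂x_i = α_i − x_i = 0, so x_i* = α_i.
NE contributions = (2.7, 1.5, 3.5); X = 7.7.
W^NE = (Σα)·X − ½Σα_i² = 7.7² − ½·21.79 = 48.395.
Planner sets x_i = Σα_j = 7.7 for every i, so X^SO = 3·7.7 = 23.1.
W^SO = (Σα)·X^SO − ½·3·(Σα)² = (3/2)·7.7² = 88.935.
Deadweight loss = W^SO − W^NE = 40.54.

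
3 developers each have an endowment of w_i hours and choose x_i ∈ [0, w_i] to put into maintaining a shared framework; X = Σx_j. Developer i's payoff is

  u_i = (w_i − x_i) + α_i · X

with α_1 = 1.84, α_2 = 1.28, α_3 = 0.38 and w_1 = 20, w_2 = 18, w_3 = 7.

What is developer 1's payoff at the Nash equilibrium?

69.92

∂u_i/∂x_i = α_i − 1, so developer i contributes w_i if α_i > 1, else 0.
α_i > 1 for i ∈ {1, 2}; NE contributions (20, 18, 0), X = 38.
u_1 = (20 − 20) + 1.84·38 = 69.92.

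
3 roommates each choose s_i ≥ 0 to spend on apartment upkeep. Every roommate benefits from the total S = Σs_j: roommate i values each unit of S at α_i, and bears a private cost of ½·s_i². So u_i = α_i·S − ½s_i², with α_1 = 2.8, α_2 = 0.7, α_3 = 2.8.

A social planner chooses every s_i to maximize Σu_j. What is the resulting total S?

Planner FOC: ∂(Σu_j)/∂s_i = (Σα_j) − s_i = 0, so s_i^SO = Σα_j = 6.3 for every i; S^SO = 18.9.

18.9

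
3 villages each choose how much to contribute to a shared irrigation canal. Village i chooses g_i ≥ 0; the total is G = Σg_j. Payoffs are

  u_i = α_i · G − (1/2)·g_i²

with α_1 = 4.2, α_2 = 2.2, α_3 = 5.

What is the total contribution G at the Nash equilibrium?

Village i's FOC: ∂u_i/∂g_i = α_i − g_i = 0, so g_i* = α_i.
NE contributions = (4.2, 2.2, 5); G = 11.4.

11.4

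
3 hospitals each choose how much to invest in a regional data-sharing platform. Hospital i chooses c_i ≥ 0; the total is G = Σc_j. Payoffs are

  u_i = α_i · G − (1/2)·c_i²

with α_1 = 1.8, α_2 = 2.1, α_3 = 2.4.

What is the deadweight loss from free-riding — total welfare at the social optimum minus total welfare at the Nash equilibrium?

Hospital i's FOC: ∂u_i/∂c_i = α_i − c_i = 0, so c_i* = α_i.
NE contributions = (1.8, 2.1, 2.4); G = 6.3.
W^NE = (Σα)·G − ½Σα_i² = 6.3² − ½·13.41 = 32.985.
Planner sets c_i = Σα_j = 6.3 for every i, so G^SO = 3·6.3 = 18.9.
W^SO = (Σα)·G^SO − ½·3·(Σα)² = (3/2)·6.3² = 59.535.
Deadweight loss = W^SO − W^NE = 26.55.

26.55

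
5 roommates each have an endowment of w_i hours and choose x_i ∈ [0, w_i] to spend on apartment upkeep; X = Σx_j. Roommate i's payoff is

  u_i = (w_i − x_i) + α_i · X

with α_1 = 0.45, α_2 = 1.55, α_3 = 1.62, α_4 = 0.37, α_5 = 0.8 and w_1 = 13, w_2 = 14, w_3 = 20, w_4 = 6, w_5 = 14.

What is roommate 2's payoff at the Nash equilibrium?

∂u_i/∂x_i = α_i − 1, so roommate i contributes w_i if α_i > 1, else 0.
α_i > 1 for i ∈ {2, 3}; NE contributions (0, 14, 20, 0, 0), X = 34.
u_2 = (14 − 14) + 1.55·34 = 52.7.

52.7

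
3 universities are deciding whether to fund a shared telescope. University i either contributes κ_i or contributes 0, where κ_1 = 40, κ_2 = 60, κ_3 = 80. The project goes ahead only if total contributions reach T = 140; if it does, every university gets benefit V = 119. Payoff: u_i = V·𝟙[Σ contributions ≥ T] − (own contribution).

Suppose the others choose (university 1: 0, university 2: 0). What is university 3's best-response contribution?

Others' total = 0. Even contributing 80 gives 80 < 140: no benefit either way.
Best response: 0.

0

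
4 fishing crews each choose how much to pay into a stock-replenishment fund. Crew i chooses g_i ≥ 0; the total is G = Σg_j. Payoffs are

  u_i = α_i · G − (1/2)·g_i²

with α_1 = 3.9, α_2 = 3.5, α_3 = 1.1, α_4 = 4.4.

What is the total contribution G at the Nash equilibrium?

12.9

Crew i's FOC: ∂u_i/∂g_i = α_i − g_i = 0, so g_i* = α_i.
NE contributions = (3.9, 3.5, 1.1, 4.4); G = 12.9.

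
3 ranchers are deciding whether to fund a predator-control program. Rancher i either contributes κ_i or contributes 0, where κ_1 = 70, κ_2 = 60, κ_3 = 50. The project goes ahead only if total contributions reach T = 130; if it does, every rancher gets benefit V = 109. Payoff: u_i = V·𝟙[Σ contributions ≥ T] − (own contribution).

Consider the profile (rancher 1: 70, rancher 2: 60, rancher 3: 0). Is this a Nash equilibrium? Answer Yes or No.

Yes

Total = 130 ≥ 130: provided.
Rancher 1 (pledges 70, payoff 39): dropping to 0 → total 60, payoff 0. No gain.
Rancher 2 (pledges 60, payoff 49): dropping to 0 → total 70, payoff 0. No gain.
Rancher 3 (pledges 0, payoff 109): pledging 50 → total 180, payoff 59. No gain.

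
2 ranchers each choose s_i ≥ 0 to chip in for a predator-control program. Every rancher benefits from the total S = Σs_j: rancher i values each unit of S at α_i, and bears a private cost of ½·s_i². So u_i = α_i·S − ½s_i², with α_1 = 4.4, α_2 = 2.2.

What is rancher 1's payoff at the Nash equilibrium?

19.36

Rancher i's FOC: ∂u_i/∂s_i = α_i − s_i = 0, so s_i* = α_i.
NE contributions = (4.4, 2.2); S = 6.6.
u_1 = α_1·S − ½·(s_1)² = 4.4·6.6 − ½·4.4² = 19.36.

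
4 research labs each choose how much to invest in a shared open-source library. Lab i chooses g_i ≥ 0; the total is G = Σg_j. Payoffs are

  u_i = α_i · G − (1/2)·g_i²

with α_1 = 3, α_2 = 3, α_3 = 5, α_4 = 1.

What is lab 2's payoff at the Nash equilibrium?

Lab i's FOC: ∂u_i/∂g_i = α_i − g_i = 0, so g_i* = α_i.
NE contributions = (3, 3, 5, 1); G = 12.
u_2 = α_2·G − ½·(g_2)² = 3·12 − ½·3² = 31.5.

31.5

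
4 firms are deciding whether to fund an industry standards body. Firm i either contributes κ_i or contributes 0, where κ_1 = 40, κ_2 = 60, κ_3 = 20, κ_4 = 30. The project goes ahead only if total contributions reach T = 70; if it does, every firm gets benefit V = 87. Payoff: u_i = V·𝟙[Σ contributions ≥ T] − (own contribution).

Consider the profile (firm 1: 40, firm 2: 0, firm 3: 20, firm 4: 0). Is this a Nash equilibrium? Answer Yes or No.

No

Total = 60 < 70: not provided.
Firm 1 (pledges 40, payoff -40): dropping to 0 → total 20, payoff 0. Profitable deviation.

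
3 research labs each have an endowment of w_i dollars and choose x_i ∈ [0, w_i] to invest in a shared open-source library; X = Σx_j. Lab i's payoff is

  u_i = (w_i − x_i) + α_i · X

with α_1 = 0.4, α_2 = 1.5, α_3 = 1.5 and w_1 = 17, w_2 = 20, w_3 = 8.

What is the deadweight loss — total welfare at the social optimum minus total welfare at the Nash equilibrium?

40.8

∂u_i/∂x_i = α_i − 1, so lab i contributes w_i if α_i > 1, else 0.
α_i > 1 for i ∈ {2, 3}; NE contributions (0, 20, 8), X = 28.
W^NE = Σw_i − X^NE + (Σα_i)·X^NE = 45 + 2.4·28 = 112.2.
Planner: ∂(Σu_j)/∂x_i = Σα_j − 1 = 2.4 > 0, so everyone contributes w_i; X^SO = 45, W^SO = 45 + 2.4·45 = 153.
Deadweight loss = 40.8.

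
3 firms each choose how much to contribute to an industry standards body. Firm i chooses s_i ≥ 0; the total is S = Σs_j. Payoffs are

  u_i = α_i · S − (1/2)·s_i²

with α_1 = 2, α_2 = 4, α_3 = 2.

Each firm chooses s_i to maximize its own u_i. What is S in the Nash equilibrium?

8

Firm i's FOC: ∂u_i/∂s_i = α_i − s_i = 0, so s_i* = α_i.
NE contributions = (2, 4, 2); S = 8.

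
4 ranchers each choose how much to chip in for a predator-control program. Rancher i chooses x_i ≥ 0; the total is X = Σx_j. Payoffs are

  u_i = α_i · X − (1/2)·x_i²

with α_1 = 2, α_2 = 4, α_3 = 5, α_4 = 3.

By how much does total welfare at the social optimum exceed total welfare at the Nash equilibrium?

223

Rancher i's FOC: ∂u_i/∂x_i = α_i − x_i = 0, so x_i* = α_i.
NE contributions = (2, 4, 5, 3); X = 14.
W^NE = (Σα)·X − ½Σα_i² = 14² − ½·54 = 169.
Planner sets x_i = Σα_j = 14 for every i, so X^SO = 4·14 = 56.
W^SO = (Σα)·X^SO − ½·4·(Σα)² = (4/2)·14² = 392.
Deadweight loss = W^SO − W^NE = 223.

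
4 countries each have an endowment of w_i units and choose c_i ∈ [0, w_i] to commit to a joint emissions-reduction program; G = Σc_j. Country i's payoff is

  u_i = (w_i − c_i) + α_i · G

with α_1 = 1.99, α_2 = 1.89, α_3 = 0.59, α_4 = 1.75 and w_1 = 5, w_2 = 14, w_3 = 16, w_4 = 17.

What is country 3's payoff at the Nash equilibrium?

∂u_i/∂c_i = α_i − 1, so country i contributes w_i if α_i > 1, else 0.
α_i > 1 for i ∈ {1, 2, 4}; NE contributions (5, 14, 0, 17), G = 36.
u_3 = (16 − 0) + 0.59·36 = 37.24.

37.24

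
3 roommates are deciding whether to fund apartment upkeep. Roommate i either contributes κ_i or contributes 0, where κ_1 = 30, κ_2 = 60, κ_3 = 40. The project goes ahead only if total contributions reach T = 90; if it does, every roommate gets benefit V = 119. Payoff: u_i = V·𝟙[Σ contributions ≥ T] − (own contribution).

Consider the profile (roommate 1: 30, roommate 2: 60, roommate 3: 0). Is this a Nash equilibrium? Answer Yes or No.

Total = 90 ≥ 90: provided.
Roommate 1 (pledges 30, payoff 89): dropping to 0 → total 60, payoff 0. No gain.
Roommate 2 (pledges 60, payoff 59): dropping to 0 → total 30, payoff 0. No gain.
Roommate 3 (pledges 0, payoff 119): pledging 40 → total 130, payoff 79. No gain.

Yes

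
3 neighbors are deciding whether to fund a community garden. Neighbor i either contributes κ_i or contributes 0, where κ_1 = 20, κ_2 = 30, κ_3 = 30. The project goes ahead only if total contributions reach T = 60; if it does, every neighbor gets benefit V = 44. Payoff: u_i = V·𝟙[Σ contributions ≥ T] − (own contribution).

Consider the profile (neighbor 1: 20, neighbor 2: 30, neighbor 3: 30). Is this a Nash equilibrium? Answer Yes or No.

No

Total = 80 ≥ 60: provided.
Neighbor 1 (pledges 20, payoff 24): dropping to 0 → total 60, payoff 44. Profitable deviation.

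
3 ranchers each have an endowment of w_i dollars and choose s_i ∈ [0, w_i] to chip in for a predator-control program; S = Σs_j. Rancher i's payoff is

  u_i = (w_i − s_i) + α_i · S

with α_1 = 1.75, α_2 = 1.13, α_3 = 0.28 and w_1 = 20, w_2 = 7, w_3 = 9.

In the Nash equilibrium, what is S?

27

∂u_i/∂s_i = α_i − 1, so rancher i contributes w_i if α_i > 1, else 0.
α_i > 1 for i ∈ {1, 2}; NE contributions (20, 7, 0), S = 27.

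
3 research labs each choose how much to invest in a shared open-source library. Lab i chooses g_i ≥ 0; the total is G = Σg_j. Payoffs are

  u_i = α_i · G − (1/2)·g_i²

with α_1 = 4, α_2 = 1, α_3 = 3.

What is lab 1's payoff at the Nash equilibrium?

Lab i's FOC: ∂u_i/∂g_i = α_i − g_i = 0, so g_i* = α_i.
NE contributions = (4, 1, 3); G = 8.
u_1 = α_1·G − ½·(g_1)² = 4·8 − ½·4² = 24.

24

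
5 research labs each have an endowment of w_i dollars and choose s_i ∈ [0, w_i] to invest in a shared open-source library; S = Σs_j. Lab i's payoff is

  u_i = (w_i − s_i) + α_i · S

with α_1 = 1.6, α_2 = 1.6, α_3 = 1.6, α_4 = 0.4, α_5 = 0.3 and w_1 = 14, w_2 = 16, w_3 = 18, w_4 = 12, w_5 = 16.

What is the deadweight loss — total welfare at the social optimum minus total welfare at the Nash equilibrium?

126

∂u_i/∂s_i = α_i − 1, so lab i contributes w_i if α_i > 1, else 0.
α_i > 1 for i ∈ {1, 2, 3}; NE contributions (14, 16, 18, 0, 0), S = 48.
W^NE = Σw_i − S^NE + (Σα_i)·S^NE = 76 + 4.5·48 = 292.
Planner: ∂(Σu_j)/∂s_i = Σα_j − 1 = 4.5 > 0, so everyone contributes w_i; S^SO = 76, W^SO = 76 + 4.5·76 = 418.
Deadweight loss = 126.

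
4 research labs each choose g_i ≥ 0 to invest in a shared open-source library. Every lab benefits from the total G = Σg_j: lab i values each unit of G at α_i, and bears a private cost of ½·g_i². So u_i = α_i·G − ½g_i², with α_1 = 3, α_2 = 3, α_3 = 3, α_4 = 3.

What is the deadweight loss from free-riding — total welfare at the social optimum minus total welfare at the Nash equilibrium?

162

Lab i's FOC: ∂u_i/∂g_i = α_i − g_i = 0, so g_i* = α_i.
NE contributions = (3, 3, 3, 3); G = 12.
W^NE = (Σα)·G − ½Σα_i² = 12² − ½·36 = 126.
Planner sets g_i = Σα_j = 12 for every i, so G^SO = 4·12 = 48.
W^SO = (Σα)·G^SO − ½·4·(Σα)² = (4/2)·12² = 288.
Deadweight loss = W^SO − W^NE = 162.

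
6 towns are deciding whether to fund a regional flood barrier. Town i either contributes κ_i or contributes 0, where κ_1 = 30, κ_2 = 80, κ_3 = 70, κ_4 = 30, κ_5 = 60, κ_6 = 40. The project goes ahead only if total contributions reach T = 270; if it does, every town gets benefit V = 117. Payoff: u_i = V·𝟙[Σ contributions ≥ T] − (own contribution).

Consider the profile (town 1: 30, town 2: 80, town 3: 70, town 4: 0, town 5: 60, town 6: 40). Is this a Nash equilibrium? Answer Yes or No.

Total = 280 ≥ 270: provided.
Town 1 (pledges 30, payoff 87): dropping to 0 → total 250, payoff 0. No gain.
Town 2 (pledges 80, payoff 37): dropping to 0 → total 200, payoff 0. No gain.
Town 3 (pledges 70, payoff 47): dropping to 0 → total 210, payoff 0. No gain.
Town 4 (pledges 0, payoff 117): pledging 30 → total 310, payoff 87. No gain.
Town 5 (pledges 60, payoff 57): dropping to 0 → total 220, payoff 0. No gain.
Town 6 (pledges 40, payoff 77): dropping to 0 → total 240, payoff 0. No gain.

Yes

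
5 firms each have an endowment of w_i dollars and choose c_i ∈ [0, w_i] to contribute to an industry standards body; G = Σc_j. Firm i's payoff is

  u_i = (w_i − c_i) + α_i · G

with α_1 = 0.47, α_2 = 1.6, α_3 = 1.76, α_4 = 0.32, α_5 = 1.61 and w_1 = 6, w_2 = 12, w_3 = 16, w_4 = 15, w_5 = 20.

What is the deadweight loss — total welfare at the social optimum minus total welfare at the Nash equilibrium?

99.96

∂u_i/∂c_i = α_i − 1, so firm i contributes w_i if α_i > 1, else 0.
α_i > 1 for i ∈ {2, 3, 5}; NE contributions (0, 12, 16, 0, 20), G = 48.
W^NE = Σw_i − G^NE + (Σα_i)·G^NE = 69 + 4.76·48 = 297.48.
Planner: ∂(Σu_j)/∂c_i = Σα_j − 1 = 4.76 > 0, so everyone contributes w_i; G^SO = 69, W^SO = 69 + 4.76·69 = 397.44.
Deadweight loss = 99.96.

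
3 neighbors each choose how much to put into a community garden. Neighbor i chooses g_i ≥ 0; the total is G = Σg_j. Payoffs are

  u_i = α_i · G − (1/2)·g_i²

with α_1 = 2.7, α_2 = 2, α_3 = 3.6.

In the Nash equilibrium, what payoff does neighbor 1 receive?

Neighbor i's FOC: ∂u_i/∂g_i = α_i − g_i = 0, so g_i* = α_i.
NE contributions = (2.7, 2, 3.6); G = 8.3.
u_1 = α_1·G − ½·(g_1)² = 2.7·8.3 − ½·2.7² = 18.765.

18.765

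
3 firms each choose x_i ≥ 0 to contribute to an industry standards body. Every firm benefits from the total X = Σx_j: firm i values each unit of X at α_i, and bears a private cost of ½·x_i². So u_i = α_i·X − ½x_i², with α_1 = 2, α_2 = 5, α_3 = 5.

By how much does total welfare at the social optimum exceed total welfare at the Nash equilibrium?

99

Firm i's FOC: ∂u_i/∂x_i = α_i − x_i = 0, so x_i* = α_i.
NE contributions = (2, 5, 5); X = 12.
W^NE = (Σα)·X − ½Σα_i² = 12² − ½·54 = 117.
Planner sets x_i = Σα_j = 12 for every i, so X^SO = 3·12 = 36.
W^SO = (Σα)·X^SO − ½·3·(Σα)² = (3/2)·12² = 216.
Deadweight loss = W^SO − W^NE = 99.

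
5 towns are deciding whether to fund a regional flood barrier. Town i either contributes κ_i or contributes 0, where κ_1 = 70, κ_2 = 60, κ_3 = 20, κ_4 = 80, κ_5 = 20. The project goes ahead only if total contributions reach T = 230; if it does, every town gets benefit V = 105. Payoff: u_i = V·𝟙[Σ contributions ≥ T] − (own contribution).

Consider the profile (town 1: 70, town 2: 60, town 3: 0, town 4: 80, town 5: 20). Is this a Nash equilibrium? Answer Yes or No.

Yes

Total = 230 ≥ 230: provided.
Town 1 (pledges 70, payoff 35): dropping to 0 → total 160, payoff 0. No gain.
Town 2 (pledges 60, payoff 45): dropping to 0 → total 170, payoff 0. No gain.
Town 3 (pledges 0, payoff 105): pledging 20 → total 250, payoff 85. No gain.
Town 4 (pledges 80, payoff 25): dropping to 0 → total 150, payoff 0. No gain.
Town 5 (pledges 20, payoff 85): dropping to 0 → total 210, payoff 0. No gain.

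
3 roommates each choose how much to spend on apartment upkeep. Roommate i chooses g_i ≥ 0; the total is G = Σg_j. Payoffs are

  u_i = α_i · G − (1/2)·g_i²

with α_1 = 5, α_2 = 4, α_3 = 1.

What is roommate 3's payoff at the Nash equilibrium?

9.5

Roommate i's FOC: ∂u_i/∂g_i = α_i − g_i = 0, so g_i* = α_i.
NE contributions = (5, 4, 1); G = 10.
u_3 = α_3·G − ½·(g_3)² = 1·10 − ½·1² = 9.5.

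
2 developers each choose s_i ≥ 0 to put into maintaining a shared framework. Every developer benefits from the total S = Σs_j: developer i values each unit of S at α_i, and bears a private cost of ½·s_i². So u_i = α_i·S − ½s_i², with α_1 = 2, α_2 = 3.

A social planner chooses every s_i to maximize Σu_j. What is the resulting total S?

10

Planner FOC: ∂(Σu_j)/∂s_i = (Σα_j) − s_i = 0, so s_i^SO = Σα_j = 5 for every i; S^SO = 10.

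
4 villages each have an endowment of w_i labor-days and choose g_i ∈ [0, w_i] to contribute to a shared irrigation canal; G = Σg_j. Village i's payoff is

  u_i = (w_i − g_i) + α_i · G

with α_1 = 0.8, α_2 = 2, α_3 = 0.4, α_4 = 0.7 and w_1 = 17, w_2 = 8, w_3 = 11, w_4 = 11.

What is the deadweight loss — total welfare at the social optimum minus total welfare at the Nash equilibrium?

∂u_i/∂g_i = α_i − 1, so village i contributes w_i if α_i > 1, else 0.
α_i > 1 for i ∈ {2}; NE contributions (0, 8, 0, 0), G = 8.
W^NE = Σw_i − G^NE + (Σα_i)·G^NE = 47 + 2.9·8 = 70.2.
Planner: ∂(Σu_j)/∂g_i = Σα_j − 1 = 2.9 > 0, so everyone contributes w_i; G^SO = 47, W^SO = 47 + 2.9·47 = 183.3.
Deadweight loss = 113.1.

113.1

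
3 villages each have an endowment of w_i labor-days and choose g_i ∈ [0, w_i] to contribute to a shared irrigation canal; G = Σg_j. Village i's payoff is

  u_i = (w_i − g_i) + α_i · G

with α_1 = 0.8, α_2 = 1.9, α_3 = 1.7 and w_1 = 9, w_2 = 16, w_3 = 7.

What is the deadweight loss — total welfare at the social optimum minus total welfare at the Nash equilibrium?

30.6

∂u_i/∂g_i = α_i − 1, so village i contributes w_i if α_i > 1, else 0.
α_i > 1 for i ∈ {2, 3}; NE contributions (0, 16, 7), G = 23.
W^NE = Σw_i − G^NE + (Σα_i)·G^NE = 32 + 3.4·23 = 110.2.
Planner: ∂(Σu_j)/∂g_i = Σα_j − 1 = 3.4 > 0, so everyone contributes w_i; G^SO = 32, W^SO = 32 + 3.4·32 = 140.8.
Deadweight loss = 30.6.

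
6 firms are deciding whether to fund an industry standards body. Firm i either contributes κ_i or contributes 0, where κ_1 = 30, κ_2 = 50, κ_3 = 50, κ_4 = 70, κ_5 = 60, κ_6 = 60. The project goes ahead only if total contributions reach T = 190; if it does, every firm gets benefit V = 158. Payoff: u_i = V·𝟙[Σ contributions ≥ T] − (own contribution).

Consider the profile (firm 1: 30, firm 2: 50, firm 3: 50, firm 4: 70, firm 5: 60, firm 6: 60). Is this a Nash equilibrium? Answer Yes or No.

Total = 320 ≥ 190: provided.
Firm 1 (pledges 30, payoff 128): dropping to 0 → total 290, payoff 158. Profitable deviation.

No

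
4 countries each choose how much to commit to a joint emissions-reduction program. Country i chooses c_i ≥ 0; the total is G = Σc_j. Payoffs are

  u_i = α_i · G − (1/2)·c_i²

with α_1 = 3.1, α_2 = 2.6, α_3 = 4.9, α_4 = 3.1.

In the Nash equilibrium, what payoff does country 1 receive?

Country i's FOC: ∂u_i/∂c_i = α_i − c_i = 0, so c_i* = α_i.
NE contributions = (3.1, 2.6, 4.9, 3.1); G = 13.7.
u_1 = α_1·G − ½·(c_1)² = 3.1·13.7 − ½·3.1² = 37.665.

37.665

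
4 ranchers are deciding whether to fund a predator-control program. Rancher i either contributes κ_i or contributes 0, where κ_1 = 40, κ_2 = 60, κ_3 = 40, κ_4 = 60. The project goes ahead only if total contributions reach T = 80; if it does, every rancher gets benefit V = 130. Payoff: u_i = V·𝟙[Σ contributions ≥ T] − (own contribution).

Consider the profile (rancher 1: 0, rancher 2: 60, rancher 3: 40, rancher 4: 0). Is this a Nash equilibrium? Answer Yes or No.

Total = 100 ≥ 80: provided.
Rancher 1 (pledges 0, payoff 130): pledging 40 → total 140, payoff 90. No gain.
Rancher 2 (pledges 60, payoff 70): dropping to 0 → total 40, payoff 0. No gain.
Rancher 3 (pledges 40, payoff 90): dropping to 0 → total 60, payoff 0. No gain.
Rancher 4 (pledges 0, payoff 130): pledging 60 → total 160, payoff 70. No gain.

Yes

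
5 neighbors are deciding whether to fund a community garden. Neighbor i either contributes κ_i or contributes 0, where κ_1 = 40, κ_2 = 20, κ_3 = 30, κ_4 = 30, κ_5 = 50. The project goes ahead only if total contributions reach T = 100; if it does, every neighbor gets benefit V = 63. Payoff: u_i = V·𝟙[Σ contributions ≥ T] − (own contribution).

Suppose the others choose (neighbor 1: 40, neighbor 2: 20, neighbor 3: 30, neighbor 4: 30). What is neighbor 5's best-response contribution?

0

Others' total = 120 ≥ 100; contributing adds cost 50 for no extra benefit.
Best response: 0.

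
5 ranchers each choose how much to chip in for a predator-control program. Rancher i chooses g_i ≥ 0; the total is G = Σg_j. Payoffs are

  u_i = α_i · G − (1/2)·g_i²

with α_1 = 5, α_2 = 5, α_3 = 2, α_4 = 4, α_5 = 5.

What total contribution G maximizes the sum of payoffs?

105

Planner FOC: ∂(Σu_j)/∂g_i = (Σα_j) − g_i = 0, so g_i^SO = Σα_j = 21 for every i; G^SO = 105.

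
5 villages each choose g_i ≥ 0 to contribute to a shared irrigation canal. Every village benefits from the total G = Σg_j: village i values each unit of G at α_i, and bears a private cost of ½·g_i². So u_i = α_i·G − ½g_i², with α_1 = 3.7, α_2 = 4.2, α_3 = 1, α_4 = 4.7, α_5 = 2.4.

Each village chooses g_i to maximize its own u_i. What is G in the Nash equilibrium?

Village i's FOC: ∂u_i/∂g_i = α_i − g_i = 0, so g_i* = α_i.
NE contributions = (3.7, 4.2, 1, 4.7, 2.4); G = 16.

16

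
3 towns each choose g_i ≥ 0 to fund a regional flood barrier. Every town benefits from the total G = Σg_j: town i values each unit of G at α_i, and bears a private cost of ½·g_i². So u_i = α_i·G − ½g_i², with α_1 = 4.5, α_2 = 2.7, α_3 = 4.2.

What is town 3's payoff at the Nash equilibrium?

39.06

Town i's FOC: ∂u_i/∂g_i = α_i − g_i = 0, so g_i* = α_i.
NE contributions = (4.5, 2.7, 4.2); G = 11.4.
u_3 = α_3·G − ½·(g_3)² = 4.2·11.4 − ½·4.2² = 39.06.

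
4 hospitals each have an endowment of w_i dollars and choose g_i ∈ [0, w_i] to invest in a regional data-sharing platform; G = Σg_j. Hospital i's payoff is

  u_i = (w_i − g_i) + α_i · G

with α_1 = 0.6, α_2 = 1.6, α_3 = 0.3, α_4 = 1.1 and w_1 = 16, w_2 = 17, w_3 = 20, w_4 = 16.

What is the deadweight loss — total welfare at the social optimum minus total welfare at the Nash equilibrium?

93.6

∂u_i/∂g_i = α_i − 1, so hospital i contributes w_i if α_i > 1, else 0.
α_i > 1 for i ∈ {2, 4}; NE contributions (0, 17, 0, 16), G = 33.
W^NE = Σw_i − G^NE + (Σα_i)·G^NE = 69 + 2.6·33 = 154.8.
Planner: ∂(Σu_j)/∂g_i = Σα_j − 1 = 2.6 > 0, so everyone contributes w_i; G^SO = 69, W^SO = 69 + 2.6·69 = 248.4.
Deadweight loss = 93.6.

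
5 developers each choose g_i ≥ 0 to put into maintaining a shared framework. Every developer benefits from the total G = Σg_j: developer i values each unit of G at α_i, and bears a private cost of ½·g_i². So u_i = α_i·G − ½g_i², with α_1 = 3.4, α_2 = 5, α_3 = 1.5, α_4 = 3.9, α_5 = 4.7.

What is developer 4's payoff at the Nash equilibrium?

64.545

Developer i's FOC: ∂u_i/∂g_i = α_i − g_i = 0, so g_i* = α_i.
NE contributions = (3.4, 5, 1.5, 3.9, 4.7); G = 18.5.
u_4 = α_4·G − ½·(g_4)² = 3.9·18.5 − ½·3.9² = 64.545.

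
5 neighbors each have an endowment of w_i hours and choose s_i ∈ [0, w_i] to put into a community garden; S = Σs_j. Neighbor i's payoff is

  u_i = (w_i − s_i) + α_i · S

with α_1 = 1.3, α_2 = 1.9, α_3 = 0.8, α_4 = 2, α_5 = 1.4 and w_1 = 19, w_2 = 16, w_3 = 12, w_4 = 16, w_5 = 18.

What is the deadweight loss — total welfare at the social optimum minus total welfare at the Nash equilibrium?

∂u_i/∂s_i = α_i − 1, so neighbor i contributes w_i if α_i > 1, else 0.
α_i > 1 for i ∈ {1, 2, 4, 5}; NE contributions (19, 16, 0, 16, 18), S = 69.
W^NE = Σw_i − S^NE + (Σα_i)·S^NE = 81 + 6.4·69 = 522.6.
Planner: ∂(Σu_j)/∂s_i = Σα_j − 1 = 6.4 > 0, so everyone contributes w_i; S^SO = 81, W^SO = 81 + 6.4·81 = 599.4.
Deadweight loss = 76.8.

76.8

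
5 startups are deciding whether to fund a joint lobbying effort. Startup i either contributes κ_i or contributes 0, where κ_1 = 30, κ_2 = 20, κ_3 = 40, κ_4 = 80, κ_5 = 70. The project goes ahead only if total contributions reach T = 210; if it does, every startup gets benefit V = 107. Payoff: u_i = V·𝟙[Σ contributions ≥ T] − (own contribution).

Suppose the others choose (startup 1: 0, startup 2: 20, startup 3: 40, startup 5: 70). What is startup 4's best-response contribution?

Others' total = 130. Contributing 80 brings total to 210 ≥ 210: gain V − κ_4 = 27.
Best response: 80.

80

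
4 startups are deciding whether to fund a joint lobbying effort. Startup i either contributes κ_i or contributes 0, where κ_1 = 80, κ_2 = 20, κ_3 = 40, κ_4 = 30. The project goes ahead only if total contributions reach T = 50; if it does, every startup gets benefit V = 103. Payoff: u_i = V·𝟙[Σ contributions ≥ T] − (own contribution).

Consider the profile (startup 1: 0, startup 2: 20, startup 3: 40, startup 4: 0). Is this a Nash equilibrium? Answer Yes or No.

Total = 60 ≥ 50: provided.
Startup 1 (pledges 0, payoff 103): pledging 80 → total 140, payoff 23. No gain.
Startup 2 (pledges 20, payoff 83): dropping to 0 → total 40, payoff 0. No gain.
Startup 3 (pledges 40, payoff 63): dropping to 0 → total 20, payoff 0. No gain.
Startup 4 (pledges 0, payoff 103): pledging 30 → total 90, payoff 73. No gain.

Yes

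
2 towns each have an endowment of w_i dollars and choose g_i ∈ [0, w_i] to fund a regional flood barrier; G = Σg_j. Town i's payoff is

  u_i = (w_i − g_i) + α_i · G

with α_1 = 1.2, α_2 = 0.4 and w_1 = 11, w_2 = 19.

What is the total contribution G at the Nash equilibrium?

11

∂u_i/∂g_i = α_i − 1, so town i contributes w_i if α_i > 1, else 0.
α_i > 1 for i ∈ {1}; NE contributions (11, 0), G = 11.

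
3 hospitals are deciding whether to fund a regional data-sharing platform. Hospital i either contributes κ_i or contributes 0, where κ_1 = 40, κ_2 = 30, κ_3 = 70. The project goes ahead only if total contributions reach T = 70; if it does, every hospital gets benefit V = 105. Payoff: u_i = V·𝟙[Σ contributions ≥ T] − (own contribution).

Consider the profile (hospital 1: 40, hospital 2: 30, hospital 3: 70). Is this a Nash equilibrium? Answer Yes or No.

Total = 140 ≥ 70: provided.
Hospital 1 (pledges 40, payoff 65): dropping to 0 → total 100, payoff 105. Profitable deviation.

No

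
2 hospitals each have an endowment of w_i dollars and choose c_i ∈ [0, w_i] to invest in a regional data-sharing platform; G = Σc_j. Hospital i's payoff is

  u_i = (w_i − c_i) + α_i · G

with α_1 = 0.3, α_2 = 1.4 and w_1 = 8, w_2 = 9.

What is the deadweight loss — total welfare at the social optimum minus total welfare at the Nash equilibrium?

5.6

∂u_i/∂c_i = α_i − 1, so hospital i contributes w_i if α_i > 1, else 0.
α_i > 1 for i ∈ {2}; NE contributions (0, 9), G = 9.
W^NE = Σw_i − G^NE + (Σα_i)·G^NE = 17 + 0.7·9 = 23.3.
Planner: ∂(Σu_j)/∂c_i = Σα_j − 1 = 0.7 > 0, so everyone contributes w_i; G^SO = 17, W^SO = 17 + 0.7·17 = 28.9.
Deadweight loss = 5.6.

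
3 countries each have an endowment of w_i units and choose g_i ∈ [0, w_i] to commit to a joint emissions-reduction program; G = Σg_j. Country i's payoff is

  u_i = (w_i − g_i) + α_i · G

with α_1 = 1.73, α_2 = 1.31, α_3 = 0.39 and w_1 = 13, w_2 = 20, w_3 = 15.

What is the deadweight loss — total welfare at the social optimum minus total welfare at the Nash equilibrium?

36.45

∂u_i/∂g_i = α_i − 1, so country i contributes w_i if α_i > 1, else 0.
α_i > 1 for i ∈ {1, 2}; NE contributions (13, 20, 0), G = 33.
W^NE = Σw_i − G^NE + (Σα_i)·G^NE = 48 + 2.43·33 = 128.19.
Planner: ∂(Σu_j)/∂g_i = Σα_j − 1 = 2.43 > 0, so everyone contributes w_i; G^SO = 48, W^SO = 48 + 2.43·48 = 164.64.
Deadweight loss = 36.45.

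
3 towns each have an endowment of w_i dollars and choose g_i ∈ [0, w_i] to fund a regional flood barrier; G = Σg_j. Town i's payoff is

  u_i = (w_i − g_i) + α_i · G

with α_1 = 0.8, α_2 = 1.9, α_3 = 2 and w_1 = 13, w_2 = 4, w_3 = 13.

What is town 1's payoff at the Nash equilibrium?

∂u_i/∂g_i = α_i − 1, so town i contributes w_i if α_i > 1, else 0.
α_i > 1 for i ∈ {2, 3}; NE contributions (0, 4, 13), G = 17.
u_1 = (13 − 0) + 0.8·17 = 26.6.

26.6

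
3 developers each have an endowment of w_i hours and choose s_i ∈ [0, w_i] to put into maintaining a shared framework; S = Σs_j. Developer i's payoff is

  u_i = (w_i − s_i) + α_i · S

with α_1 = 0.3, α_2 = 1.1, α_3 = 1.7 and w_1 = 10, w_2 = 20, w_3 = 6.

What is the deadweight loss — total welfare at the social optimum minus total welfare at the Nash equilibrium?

∂u_i/∂s_i = α_i − 1, so developer i contributes w_i if α_i > 1, else 0.
α_i > 1 for i ∈ {2, 3}; NE contributions (0, 20, 6), S = 26.
W^NE = Σw_i − S^NE + (Σα_i)·S^NE = 36 + 2.1·26 = 90.6.
Planner: ∂(Σu_j)/∂s_i = Σα_j − 1 = 2.1 > 0, so everyone contributes w_i; S^SO = 36, W^SO = 36 + 2.1·36 = 111.6.
Deadweight loss = 21.

21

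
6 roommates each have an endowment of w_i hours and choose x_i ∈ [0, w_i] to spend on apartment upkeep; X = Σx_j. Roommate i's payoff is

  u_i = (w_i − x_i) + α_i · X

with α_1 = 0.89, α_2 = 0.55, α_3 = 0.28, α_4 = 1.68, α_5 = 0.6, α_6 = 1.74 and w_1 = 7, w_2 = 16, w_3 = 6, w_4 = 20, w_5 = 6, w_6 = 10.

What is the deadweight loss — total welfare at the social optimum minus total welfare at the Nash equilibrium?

165.9

∂u_i/∂x_i = α_i − 1, so roommate i contributes w_i if α_i > 1, else 0.
α_i > 1 for i ∈ {4, 6}; NE contributions (0, 0, 0, 20, 0, 10), X = 30.
W^NE = Σw_i − X^NE + (Σα_i)·X^NE = 65 + 4.74·30 = 207.2.
Planner: ∂(Σu_j)/∂x_i = Σα_j − 1 = 4.74 > 0, so everyone contributes w_i; X^SO = 65, W^SO = 65 + 4.74·65 = 373.1.
Deadweight loss = 165.9.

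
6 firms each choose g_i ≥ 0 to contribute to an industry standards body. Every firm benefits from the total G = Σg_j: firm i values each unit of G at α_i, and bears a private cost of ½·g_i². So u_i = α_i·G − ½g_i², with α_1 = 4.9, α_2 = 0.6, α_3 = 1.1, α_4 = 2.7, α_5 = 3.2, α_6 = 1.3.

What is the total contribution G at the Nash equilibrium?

13.8

Firm i's FOC: ∂u_i/∂g_i = α_i − g_i = 0, so g_i* = α_i.
NE contributions = (4.9, 0.6, 1.1, 2.7, 3.2, 1.3); G = 13.8.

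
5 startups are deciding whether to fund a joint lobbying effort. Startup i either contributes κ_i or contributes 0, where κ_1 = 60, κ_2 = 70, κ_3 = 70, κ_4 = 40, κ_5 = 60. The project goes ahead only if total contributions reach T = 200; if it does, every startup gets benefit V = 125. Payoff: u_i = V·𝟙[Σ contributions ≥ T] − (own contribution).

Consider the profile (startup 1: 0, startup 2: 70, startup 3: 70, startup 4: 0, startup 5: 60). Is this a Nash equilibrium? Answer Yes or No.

Yes

Total = 200 ≥ 200: provided.
Startup 1 (pledges 0, payoff 125): pledging 60 → total 260, payoff 65. No gain.
Startup 2 (pledges 70, payoff 55): dropping to 0 → total 130, payoff 0. No gain.
Startup 3 (pledges 70, payoff 55): dropping to 0 → total 130, payoff 0. No gain.
Startup 4 (pledges 0, payoff 125): pledging 40 → total 240, payoff 85. No gain.
Startup 5 (pledges 60, payoff 65): dropping to 0 → total 140, payoff 0. No gain.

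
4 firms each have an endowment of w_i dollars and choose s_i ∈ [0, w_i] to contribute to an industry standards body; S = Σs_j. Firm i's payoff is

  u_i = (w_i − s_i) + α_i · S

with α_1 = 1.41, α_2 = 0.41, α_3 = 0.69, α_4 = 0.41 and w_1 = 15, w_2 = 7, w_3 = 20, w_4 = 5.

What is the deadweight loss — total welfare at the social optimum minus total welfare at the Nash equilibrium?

∂u_i/∂s_i = α_i − 1, so firm i contributes w_i if α_i > 1, else 0.
α_i > 1 for i ∈ {1}; NE contributions (15, 0, 0, 0), S = 15.
W^NE = Σw_i − S^NE + (Σα_i)·S^NE = 47 + 1.92·15 = 75.8.
Planner: ∂(Σu_j)/∂s_i = Σα_j − 1 = 1.92 > 0, so everyone contributes w_i; S^SO = 47, W^SO = 47 + 1.92·47 = 137.24.
Deadweight loss = 61.44.

61.44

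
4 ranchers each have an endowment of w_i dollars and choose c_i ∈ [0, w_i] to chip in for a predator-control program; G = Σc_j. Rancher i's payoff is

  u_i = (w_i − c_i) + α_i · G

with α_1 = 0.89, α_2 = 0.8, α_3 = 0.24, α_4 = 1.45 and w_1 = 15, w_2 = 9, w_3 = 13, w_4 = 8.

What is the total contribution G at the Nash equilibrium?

8

∂u_i/∂c_i = α_i − 1, so rancher i contributes w_i if α_i > 1, else 0.
α_i > 1 for i ∈ {4}; NE contributions (0, 0, 0, 8), G = 8.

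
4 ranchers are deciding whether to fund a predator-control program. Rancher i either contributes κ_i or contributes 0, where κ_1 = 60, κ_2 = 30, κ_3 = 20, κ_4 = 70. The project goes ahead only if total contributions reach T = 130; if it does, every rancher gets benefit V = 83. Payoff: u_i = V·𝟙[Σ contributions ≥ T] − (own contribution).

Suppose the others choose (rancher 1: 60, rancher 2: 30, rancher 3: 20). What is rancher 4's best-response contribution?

70

Others' total = 110. Contributing 70 brings total to 180 ≥ 130: gain V − κ_4 = 13.
Best response: 70.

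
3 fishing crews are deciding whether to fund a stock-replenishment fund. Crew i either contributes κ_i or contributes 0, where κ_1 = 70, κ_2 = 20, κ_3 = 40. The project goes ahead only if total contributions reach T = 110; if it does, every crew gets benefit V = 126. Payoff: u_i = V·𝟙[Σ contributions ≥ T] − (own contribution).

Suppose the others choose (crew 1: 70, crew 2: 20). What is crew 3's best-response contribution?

Others' total = 90. Contributing 40 brings total to 130 ≥ 110: gain V − κ_3 = 86.
Best response: 40.

40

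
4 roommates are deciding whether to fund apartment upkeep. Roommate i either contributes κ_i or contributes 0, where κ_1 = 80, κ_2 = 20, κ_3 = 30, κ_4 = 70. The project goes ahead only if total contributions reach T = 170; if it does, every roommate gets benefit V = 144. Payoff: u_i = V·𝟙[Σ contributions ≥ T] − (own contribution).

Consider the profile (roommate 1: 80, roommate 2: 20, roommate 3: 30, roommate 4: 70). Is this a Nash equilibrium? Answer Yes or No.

Total = 200 ≥ 170: provided.
Roommate 1 (pledges 80, payoff 64): dropping to 0 → total 120, payoff 0. No gain.
Roommate 2 (pledges 20, payoff 124): dropping to 0 → total 180, payoff 144. Profitable deviation.

No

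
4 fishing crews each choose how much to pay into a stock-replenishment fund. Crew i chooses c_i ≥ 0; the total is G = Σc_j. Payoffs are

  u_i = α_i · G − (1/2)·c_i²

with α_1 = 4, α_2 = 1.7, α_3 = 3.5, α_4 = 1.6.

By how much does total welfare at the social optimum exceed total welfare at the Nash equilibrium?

Crew i's FOC: ∂u_i/∂c_i = α_i − c_i = 0, so c_i* = α_i.
NE contributions = (4, 1.7, 3.5, 1.6); G = 10.8.
W^NE = (Σα)·G − ½Σα_i² = 10.8² − ½·33.7 = 99.79.
Planner sets c_i = Σα_j = 10.8 for every i, so G^SO = 4·10.8 = 43.2.
W^SO = (Σα)·G^SO − ½·4·(Σα)² = (4/2)·10.8² = 233.28.
Deadweight loss = W^SO − W^NE = 133.49.

133.49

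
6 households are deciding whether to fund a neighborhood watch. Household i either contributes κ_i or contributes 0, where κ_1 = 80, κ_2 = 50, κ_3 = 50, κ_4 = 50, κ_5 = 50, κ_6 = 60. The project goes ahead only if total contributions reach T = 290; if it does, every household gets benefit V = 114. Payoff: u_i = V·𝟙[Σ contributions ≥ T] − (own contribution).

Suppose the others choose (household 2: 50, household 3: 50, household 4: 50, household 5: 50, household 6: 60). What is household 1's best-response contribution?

80

Others' total = 260. Contributing 80 brings total to 340 ≥ 290: gain V − κ_1 = 34.
Best response: 80.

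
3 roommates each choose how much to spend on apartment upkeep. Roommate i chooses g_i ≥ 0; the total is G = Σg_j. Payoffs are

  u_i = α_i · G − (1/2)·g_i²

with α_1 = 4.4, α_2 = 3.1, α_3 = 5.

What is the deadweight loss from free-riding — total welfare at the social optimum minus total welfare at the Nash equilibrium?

105.11

Roommate i's FOC: ∂u_i/∂g_i = α_i − g_i = 0, so g_i* = α_i.
NE contributions = (4.4, 3.1, 5); G = 12.5.
W^NE = (Σα)·G − ½Σα_i² = 12.5² − ½·53.97 = 129.265.
Planner sets g_i = Σα_j = 12.5 for every i, so G^SO = 3·12.5 = 37.5.
W^SO = (Σα)·G^SO − ½·3·(Σα)² = (3/2)·12.5² = 234.375.
Deadweight loss = W^SO − W^NE = 105.11.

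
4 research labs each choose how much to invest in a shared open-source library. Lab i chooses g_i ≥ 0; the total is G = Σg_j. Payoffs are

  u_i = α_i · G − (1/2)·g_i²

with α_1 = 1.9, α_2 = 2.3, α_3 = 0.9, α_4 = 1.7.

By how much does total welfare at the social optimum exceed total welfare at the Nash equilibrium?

52.54

Lab i's FOC: ∂u_i/∂g_i = α_i − g_i = 0, so g_i* = α_i.
NE contributions = (1.9, 2.3, 0.9, 1.7); G = 6.8.
W^NE = (Σα)·G − ½Σα_i² = 6.8² − ½·12.6 = 39.94.
Planner sets g_i = Σα_j = 6.8 for every i, so G^SO = 4·6.8 = 27.2.
W^SO = (Σα)·G^SO − ½·4·(Σα)² = (4/2)·6.8² = 92.48.
Deadweight loss = W^SO − W^NE = 52.54.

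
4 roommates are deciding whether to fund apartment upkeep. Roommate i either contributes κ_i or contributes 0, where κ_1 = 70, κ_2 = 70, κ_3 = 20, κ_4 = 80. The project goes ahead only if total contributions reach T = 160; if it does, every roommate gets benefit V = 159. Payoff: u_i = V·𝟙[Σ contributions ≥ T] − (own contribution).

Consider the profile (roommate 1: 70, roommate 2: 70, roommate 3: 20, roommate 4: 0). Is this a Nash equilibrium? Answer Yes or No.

Yes

Total = 160 ≥ 160: provided.
Roommate 1 (pledges 70, payoff 89): dropping to 0 → total 90, payoff 0. No gain.
Roommate 2 (pledges 70, payoff 89): dropping to 0 → total 90, payoff 0. No gain.
Roommate 3 (pledges 20, payoff 139): dropping to 0 → total 140, payoff 0. No gain.
Roommate 4 (pledges 0, payoff 159): pledging 80 → total 240, payoff 79. No gain.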